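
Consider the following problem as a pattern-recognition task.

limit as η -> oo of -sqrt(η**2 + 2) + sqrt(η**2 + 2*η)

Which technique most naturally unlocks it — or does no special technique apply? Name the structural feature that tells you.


Technique: conjugate multiplication — infinity minus infinity with a radical in play — multiply by the conjugate so the divergences of sqrt(η**2 + 2*η) and sqrt(η**2 + 2) annihilate.


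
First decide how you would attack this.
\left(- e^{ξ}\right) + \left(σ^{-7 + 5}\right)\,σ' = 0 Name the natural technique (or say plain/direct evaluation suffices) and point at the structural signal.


Method: separation of variables — one side of the product carries the independent variable, the other the unknown — the textbook separation shape. The cross-partial test also passes here (vacuously, each side single-variable); the potential-function route would work, separation is simply more immediate.


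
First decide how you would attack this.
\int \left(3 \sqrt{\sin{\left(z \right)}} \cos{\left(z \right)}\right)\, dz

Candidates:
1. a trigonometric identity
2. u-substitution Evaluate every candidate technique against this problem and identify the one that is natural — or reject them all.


Method: u-substitution — read it as f(\sin{\left(z \right)}) times a constant multiple of d(\sin{\left(z \right)}): one substitution, u = \sin{\left(z \right)}, finishes it.
- a trigonometric identity: no even trigonometric power and no product of distinct frequencies to rewrite.
- u-substitution — applies; the problem has the shape this method handles.


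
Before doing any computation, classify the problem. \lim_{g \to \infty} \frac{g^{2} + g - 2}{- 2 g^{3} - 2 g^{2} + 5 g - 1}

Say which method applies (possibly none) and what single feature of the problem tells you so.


Best approach: dominant-term comparison — at large g only the top-degree terms survive; compare the leading terms and the limit falls out. As a single quotient, the ∞/∞ shape would yield to repeated differentiation as well — the growth comparison gets there in one look.


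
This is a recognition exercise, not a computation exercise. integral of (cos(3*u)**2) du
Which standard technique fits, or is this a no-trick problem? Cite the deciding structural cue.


Best approach: a trigonometric identity — cos(3*u)**2 is an even power — the power-reduction identity rewrites it into first-degree cosines.


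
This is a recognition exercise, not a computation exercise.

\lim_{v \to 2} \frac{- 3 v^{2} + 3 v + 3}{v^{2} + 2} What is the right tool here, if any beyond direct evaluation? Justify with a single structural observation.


Diagnosis: no special technique — no denominator vanishes and nothing blows up at 2: direct substitution is the whole computation.


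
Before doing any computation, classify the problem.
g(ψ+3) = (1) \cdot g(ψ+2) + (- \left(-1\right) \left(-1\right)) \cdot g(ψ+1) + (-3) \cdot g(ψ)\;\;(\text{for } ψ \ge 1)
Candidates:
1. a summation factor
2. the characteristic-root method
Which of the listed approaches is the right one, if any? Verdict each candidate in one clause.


Best approach: the characteristic-root method — fixed numeric weights on consecutive terms and no forcing term added: the root method in its home territory.
- a summation factor — the recurrence reaches back more than one step, outside the first-order family a summation factor normalizes.
- the characteristic-root method: a fit — the right tool for this form.


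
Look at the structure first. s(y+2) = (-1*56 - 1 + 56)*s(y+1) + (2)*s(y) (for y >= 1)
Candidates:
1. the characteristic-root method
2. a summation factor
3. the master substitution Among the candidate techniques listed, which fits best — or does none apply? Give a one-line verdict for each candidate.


Diagnosis: the characteristic-root method — because shifting y leaves the equation's coefficients unchanged, exponential trials reduce it to algebra.
- the characteristic-root method: yes, a natural case for it.
- a summation factor — the recurrence reaches back more than one step, outside the first-order family a summation factor normalizes.
- the master substitution: there is no divide-the-index recursive argument.


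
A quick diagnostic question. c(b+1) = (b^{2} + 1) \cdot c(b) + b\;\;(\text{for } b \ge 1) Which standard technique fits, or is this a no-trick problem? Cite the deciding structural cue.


Method: a summation factor — an index-dependent multiplier b^{2} + 1 rules out characteristic roots; a summation factor converts it to a pure difference.


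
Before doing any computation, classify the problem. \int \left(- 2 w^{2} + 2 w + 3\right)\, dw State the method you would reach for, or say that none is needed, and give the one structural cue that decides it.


Technique: no special technique — nothing composite, nothing rational, nothing trigonometric — each constant-multiple power of w integrates by the power rule alone.


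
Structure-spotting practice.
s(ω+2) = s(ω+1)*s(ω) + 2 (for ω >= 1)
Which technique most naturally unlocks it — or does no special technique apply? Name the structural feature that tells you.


Best approach: no special technique — the sequence value feeds back through itself nonlinearly — linear superposition fails, and every superposition-based closed form fails with it.


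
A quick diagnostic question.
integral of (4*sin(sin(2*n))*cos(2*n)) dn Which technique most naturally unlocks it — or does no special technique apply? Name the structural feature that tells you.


Verdict: u-substitution — everything non-trivial happens through the inner expression sin(2*n), and its derivative accounts for the remaining factor up to a constant, so set u = sin(2*n).


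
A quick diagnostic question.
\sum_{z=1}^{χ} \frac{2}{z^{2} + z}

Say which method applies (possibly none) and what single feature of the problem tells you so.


Method: telescoping — integer-spaced poles in \frac{2}{z^{2} + z} are the telescoping signature in disguise.


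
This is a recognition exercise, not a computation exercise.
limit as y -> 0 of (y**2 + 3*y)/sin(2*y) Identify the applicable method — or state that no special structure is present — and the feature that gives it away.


Method: l'Hôpital's rule (0/0) — numerator and denominator both vanish at 0 — a genuine 0/0 form, which is exactly when l'Hôpital applies. Expanding numerator and denominator to first order gives the same value — the rule automates exactly that.


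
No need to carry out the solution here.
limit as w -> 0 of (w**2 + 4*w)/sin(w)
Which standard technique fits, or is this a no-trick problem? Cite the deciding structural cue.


Method: l'Hôpital's rule (0/0) — both numerator and denominator vanish at 0: the genuine 0/0 indeterminate that l'Hôpital exists for. A first-order expansion at the point is an equally standard path; the rule packages it.


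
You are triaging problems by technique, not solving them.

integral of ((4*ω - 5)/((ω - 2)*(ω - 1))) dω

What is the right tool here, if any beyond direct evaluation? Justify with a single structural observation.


Verdict: partial fractions — a proper rational integrand whose denominator splits into simpler factors — decompose into partial fractions first.


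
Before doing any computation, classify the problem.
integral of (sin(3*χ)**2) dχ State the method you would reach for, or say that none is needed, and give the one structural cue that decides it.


Best approach: a trigonometric identity — sin(3*χ)**2 is an even power — the power-reduction identity rewrites it into first-degree cosines.


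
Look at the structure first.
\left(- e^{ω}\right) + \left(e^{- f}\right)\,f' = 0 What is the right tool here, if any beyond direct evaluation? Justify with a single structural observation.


Technique: separation of variables — all dependence on the two variables factors apart, the defining separable shape. The cross-partial test also passes here (vacuously, each side single-variable); the potential-function route would work, separation is simply more immediate.


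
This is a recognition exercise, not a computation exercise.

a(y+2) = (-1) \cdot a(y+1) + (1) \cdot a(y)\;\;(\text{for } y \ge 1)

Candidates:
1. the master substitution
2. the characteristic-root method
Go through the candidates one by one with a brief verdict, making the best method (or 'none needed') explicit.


Method: the characteristic-root method — the recurrence is linear and homogeneous with constant coefficients, so the ansatz r^y turns it into a polynomial equation for r.
- the master substitution — no fixed divisor shrinks the index between calls.
- the characteristic-root method: yes, a natural case for it.


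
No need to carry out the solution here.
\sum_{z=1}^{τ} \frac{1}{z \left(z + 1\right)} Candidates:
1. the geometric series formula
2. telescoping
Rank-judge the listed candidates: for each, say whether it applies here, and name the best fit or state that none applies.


Technique: telescoping — \frac{1}{z \left(z + 1\right)} is a collapsed telescope: expand it into simple fractions to see the cancellation.
- the geometric series formula: the term-to-term ratio drifts with the index — the one thing the geometric formula cannot absorb.
- telescoping — yes — fits the structure here.


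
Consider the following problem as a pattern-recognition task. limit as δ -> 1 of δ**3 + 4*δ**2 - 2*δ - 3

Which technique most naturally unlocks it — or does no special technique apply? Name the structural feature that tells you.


Best approach: no special technique — the function is continuous at 1; evaluation is itself the limit, no machinery required.


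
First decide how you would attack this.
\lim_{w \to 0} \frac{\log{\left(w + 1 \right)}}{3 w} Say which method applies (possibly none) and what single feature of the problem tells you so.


Best approach: l'Hôpital's rule (0/0) — both numerator and denominator vanish at 0: the genuine 0/0 indeterminate that l'Hôpital exists for. A first-order expansion at the point is an equally standard path; the rule packages it.


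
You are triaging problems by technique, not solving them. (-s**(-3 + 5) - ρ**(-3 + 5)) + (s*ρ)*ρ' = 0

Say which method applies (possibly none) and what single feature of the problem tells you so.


Technique: the homogeneous substitution — scaling s and ρ together leaves the slope fixed — it depends only on ρ/s, so substitute the ratio. A Bernoulli rewrite works here as the equation stands — the homogeneous substitution is the more immediate reading.


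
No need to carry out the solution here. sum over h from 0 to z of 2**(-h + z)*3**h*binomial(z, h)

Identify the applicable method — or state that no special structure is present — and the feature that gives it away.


Diagnosis: the binomial theorem — the binomial coefficients weight matched powers of 3 and 2, which is exactly the expansion of a binomial power.


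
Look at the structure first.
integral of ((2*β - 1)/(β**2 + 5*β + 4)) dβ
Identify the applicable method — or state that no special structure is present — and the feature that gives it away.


Verdict: partial fractions — break β**2 + 5*β + 4 into its roots and the integral splits into logarithm-sized bites.


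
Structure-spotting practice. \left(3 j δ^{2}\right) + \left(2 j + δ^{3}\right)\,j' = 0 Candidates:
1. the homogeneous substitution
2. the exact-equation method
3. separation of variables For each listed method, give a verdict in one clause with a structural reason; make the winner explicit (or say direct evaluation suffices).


Method: the exact-equation method — because the two cross partials coincide, the form is conservative as written — recover its potential in (δ, j).
- the homogeneous substitution — the slope is not a function of the ratio of the variables alone.
- the exact-equation method: applies; the problem has the shape this method handles.
- separation of variables — no algebra isolates the independent variable on one side and the unknown on the other.


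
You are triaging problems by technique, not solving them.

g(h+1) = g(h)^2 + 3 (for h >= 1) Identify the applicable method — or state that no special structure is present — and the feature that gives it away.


Best approach: no special technique — no ansatz, no master substitution, no summation factor survives the nonlinearity here.


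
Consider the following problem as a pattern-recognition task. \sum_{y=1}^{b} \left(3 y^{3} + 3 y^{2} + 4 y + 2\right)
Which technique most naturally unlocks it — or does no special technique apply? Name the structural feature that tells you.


Diagnosis: no special technique — this is bookkeeping, not technique: standard formulas for sums of constant-multiple powers of y apply termwise.


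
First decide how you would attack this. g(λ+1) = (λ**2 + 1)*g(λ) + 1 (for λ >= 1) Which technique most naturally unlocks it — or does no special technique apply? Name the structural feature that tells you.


Method: a summation factor — first-order linear but the coefficient λ**2 + 1 moves with the index — divide by the cumulative product and telescope.


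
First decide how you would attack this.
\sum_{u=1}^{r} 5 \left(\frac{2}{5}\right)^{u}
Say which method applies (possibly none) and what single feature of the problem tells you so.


Technique: the geometric series formula — each summand is the previous one scaled by \frac{2}{5}; that constant multiplier is itself the geometric structure.


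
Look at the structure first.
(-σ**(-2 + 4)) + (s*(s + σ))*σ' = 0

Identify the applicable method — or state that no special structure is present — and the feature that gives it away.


Best approach: the homogeneous substitution — scaling s and σ together leaves the slope fixed — it depends only on σ/s, so substitute the ratio. With the right rearrangement (exchanging the roles of the variables where needed), this also fits a Bernoulli template; the homogeneous substitution reads the structure directly.


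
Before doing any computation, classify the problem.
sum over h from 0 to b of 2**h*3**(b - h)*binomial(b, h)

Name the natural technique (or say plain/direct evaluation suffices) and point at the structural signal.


Best approach: the binomial theorem — the binomial coefficients weight matched powers of 2 and 3, which is exactly the expansion of a binomial power.


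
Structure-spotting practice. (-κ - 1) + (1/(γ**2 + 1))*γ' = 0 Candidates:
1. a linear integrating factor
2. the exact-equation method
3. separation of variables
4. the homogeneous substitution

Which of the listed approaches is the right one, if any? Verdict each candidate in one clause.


Best approach: separation of variables — separating collects all γ-dependence with the derivative and leaves all κ-dependence opposite: variables separate.
- a linear integrating factor: the unknown enters nonlinearly (through a power, a denominator, or a transcendental function), which the linear integrating-factor recipe cannot absorb as-is — any repair would come from a preliminary substitution, not the factor.
- the exact-equation method — with no real cross-dependence between the variables, the exact-equation machinery is a detour rather than the natural reading.
- separation of variables: applicable, and directly so.
- the homogeneous substitution — the ratio of the variables does not determine the slope.


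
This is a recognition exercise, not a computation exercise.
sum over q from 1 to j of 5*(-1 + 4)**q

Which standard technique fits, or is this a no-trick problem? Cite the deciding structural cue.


Best approach: the geometric series formula — consecutive terms stand in a fixed index-free ratio — the geometric sum formula closes it.


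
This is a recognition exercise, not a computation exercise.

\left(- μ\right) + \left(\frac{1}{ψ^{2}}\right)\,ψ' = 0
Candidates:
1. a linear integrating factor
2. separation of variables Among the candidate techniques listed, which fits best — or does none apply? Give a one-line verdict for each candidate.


Verdict: separation of variables — the derivative equals a pure function of μ (namely μ) times a pure function of ψ (namely ψ^{2}); divide and integrate each side.
- a linear integrating factor — the unknown enters nonlinearly (through a power, a denominator, or a transcendental function), which the linear integrating-factor recipe cannot absorb as-is — any repair would come from a preliminary substitution, not the factor.
- separation of variables: a fit — the right tool for this form.


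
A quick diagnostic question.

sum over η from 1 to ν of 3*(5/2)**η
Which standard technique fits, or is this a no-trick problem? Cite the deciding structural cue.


Verdict: the geometric series formula — the ratio of consecutive terms is the constant 5/2, independent of the index — a geometric sum.


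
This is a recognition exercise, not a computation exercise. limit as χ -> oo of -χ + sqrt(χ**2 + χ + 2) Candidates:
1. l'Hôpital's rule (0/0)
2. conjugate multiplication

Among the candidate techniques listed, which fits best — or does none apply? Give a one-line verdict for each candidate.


Diagnosis: conjugate multiplication — sqrt(χ**2 + χ + 2) and χ both blow up, but their difference is tame once the conjugate rationalizes it.
- l'Hôpital's rule (0/0): no quotient structure at all: the clash is ∞ minus ∞, which rationalizing converts into a tractable ratio.
- conjugate multiplication: yes — fits the structure here.


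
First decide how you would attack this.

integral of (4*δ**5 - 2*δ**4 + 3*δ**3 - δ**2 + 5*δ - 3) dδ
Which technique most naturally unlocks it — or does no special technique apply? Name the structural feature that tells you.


Technique: no special technique — every term is a constant multiple of a power of δ; term-wise power-rule integration needs no preliminary transformation.


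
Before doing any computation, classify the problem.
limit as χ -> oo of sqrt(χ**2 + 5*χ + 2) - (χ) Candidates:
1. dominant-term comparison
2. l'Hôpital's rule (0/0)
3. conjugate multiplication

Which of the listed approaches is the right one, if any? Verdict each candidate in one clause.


Method: conjugate multiplication — sqrt(χ**2 + 5*χ + 2) and χ both blow up, but their difference is tame once the conjugate rationalizes it.
- dominant-term comparison: no ranking of term growth rates resolves the limit here.
- l'Hôpital's rule (0/0) — substitution produces ∞ − ∞ rather than a vanishing quotient; the rule needs a 0/0 ratio to act on.
- conjugate multiplication — yes, a natural case for it.


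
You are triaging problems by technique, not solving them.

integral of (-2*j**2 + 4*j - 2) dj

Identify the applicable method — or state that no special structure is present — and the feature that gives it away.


Best approach: no special technique — a term-by-term power-rule job in j; no substitution or rearrangement earns its keep here.


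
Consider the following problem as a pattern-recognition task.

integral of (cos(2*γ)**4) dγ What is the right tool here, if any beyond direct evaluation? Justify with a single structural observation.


Technique: a trigonometric identity — even powers like cos(2*γ)**4 never integrate directly; the half-angle identity lowers the degree first.


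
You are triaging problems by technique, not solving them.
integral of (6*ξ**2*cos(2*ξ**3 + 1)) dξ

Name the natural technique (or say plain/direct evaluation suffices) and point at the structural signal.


Technique: u-substitution — viewed as a product, the integrand is a composition evaluated at 2*ξ**3 + 1 times (a constant multiple of) that inner expression's derivative, so u = 2*ξ**3 + 1 makes it elementary.


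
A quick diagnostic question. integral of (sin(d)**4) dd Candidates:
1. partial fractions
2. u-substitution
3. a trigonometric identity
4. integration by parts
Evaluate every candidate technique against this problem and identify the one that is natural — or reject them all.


Technique: a trigonometric identity — apply power reduction to sin(d)**4; each application halves the trigonometric degree.
- partial fractions — there is no rational-function structure to decompose.
- u-substitution: no subexpression of the integrand serves as a whole-integral substitution inner — individual terms may offer their own, but none carries its derivative as a factor of the full integrand; a working change of variable would have to be constructed from outside the expression.
- a trigonometric identity — applicable, and directly so.
- integration by parts — not the fit here: there is no polynomial factor to ladder down — parts can still close the trigonometric product by recursion, though the identity rewrite is the direct route.


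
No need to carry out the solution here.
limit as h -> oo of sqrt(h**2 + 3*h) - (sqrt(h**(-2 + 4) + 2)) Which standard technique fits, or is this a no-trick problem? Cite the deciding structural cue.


Method: conjugate multiplication — two divergent pieces with a minus sign between them and a radical in the mix: rationalize sqrt(h**2 + 3*h) - sqrt(h**(-2 + 4) + 2) before any limit law applies.


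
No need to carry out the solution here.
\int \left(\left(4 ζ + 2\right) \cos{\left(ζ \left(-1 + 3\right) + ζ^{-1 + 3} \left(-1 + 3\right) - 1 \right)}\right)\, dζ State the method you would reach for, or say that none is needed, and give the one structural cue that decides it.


Verdict: u-substitution — set u = (ζ \left(-1 + 3\right) + ζ^{-1 + 3} \left(-1 + 3\right) - 1): a constant multiple of its derivative, namely 4 ζ + 2, is present as a factor once the integrand is collected, so the du is sitting there waiting.


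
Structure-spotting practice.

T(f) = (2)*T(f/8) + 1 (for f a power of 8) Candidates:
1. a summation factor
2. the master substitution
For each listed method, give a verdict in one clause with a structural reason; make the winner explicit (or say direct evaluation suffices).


Verdict: the master substitution — recursion at f/8 is multiplicative in the index; logarithmic reindexing via f = 8^m linearizes it.
- a summation factor: a divided-index call is outside the fixed-shift first-order family a summation factor normalizes.
- the master substitution — a fit — the right tool for this form.


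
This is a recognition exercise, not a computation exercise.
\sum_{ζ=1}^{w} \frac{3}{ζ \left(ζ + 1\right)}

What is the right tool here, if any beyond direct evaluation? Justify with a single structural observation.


Technique: telescoping — the summand \frac{3}{ζ \left(ζ + 1\right)} decomposes into fractions whose poles differ by an integer shift — the series collapses.


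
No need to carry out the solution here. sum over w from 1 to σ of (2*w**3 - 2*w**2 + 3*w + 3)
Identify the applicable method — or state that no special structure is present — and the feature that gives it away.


Best approach: no special technique — every summand is a constant multiple of a power of w — apply the standard power-sum identities one degree at a time.


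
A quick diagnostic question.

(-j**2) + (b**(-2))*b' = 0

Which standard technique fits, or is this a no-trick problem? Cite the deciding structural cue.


Diagnosis: separation of variables — all dependence on the two variables factors apart, the defining separable shape. The cross-partial test also passes here (vacuously, each side single-variable); the potential-function route would work, separation is simply more immediate.


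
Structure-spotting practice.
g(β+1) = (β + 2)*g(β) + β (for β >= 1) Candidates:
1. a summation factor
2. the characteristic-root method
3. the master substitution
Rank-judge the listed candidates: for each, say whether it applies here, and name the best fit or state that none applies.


Technique: a summation factor — one-term recursion with variable weight β + 2 is solved by product normalization, not by root-finding.
- a summation factor — applies; the problem has the shape this method handles.
- the characteristic-root method: the coefficients change with the index, which the root method cannot absorb.
- the master substitution: no fixed divisor shrinks the index between calls.


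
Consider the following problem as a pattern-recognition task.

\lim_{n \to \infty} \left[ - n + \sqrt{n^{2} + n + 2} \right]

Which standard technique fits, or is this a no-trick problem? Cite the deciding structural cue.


Verdict: conjugate multiplication — the difference \sqrt{n^{2} + n + 2} - n is an ∞ − ∞ stalemate; its conjugate partner breaks the tie.


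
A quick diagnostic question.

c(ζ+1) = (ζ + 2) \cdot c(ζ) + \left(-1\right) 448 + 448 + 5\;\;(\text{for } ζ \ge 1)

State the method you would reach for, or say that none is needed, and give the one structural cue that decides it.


Best approach: a summation factor — it is first-order linear but the coefficient ζ + 2 depends on the index, so multiply through by a summation factor to telescope it.


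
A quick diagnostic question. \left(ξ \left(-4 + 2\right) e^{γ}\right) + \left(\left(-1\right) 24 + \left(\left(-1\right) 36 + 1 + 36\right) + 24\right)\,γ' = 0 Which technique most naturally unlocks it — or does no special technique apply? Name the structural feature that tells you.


Diagnosis: separation of variables — all dependence on the two variables factors apart, the defining separable shape.


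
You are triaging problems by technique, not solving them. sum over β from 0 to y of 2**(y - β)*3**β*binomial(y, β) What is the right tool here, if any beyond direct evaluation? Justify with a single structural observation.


Best approach: the binomial theorem — terms weighting binomial(y, β) against matched powers of 3 and 2 reassemble into (3 + 2)^y by the binomial theorem.


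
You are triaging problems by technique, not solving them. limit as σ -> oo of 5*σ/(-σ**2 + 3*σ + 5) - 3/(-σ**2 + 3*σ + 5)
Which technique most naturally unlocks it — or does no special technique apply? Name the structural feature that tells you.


Verdict: dominant-term comparison — divide through by the highest power of σ; every lower-order term dies and the dominant terms decide the limit. As a single quotient, the ∞/∞ shape would yield to repeated differentiation as well — the growth comparison gets there in one look.


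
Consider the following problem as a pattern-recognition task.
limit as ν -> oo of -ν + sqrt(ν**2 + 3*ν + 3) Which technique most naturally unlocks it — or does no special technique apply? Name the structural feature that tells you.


Best approach: conjugate multiplication — both pieces blow up but their difference is finite; the conjugate trick rationalizes sqrt(ν**2 + 3*ν + 3) - ν.


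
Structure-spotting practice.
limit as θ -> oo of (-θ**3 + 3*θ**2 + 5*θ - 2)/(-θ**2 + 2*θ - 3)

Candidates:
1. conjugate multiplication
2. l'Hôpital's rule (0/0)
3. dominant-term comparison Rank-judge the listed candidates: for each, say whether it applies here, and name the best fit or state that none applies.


Verdict: dominant-term comparison — divide through by the highest power of θ; every lower-order term dies and the dominant terms decide the limit.
- conjugate multiplication: the conjugate move applies to radical differences, which this is not.
- l'Hôpital's rule (0/0): no 0/0 form appears: written as one quotient, top and bottom both grow without bound, and the ratio is decided by their leading terms.
- dominant-term comparison — applicable, and directly so.


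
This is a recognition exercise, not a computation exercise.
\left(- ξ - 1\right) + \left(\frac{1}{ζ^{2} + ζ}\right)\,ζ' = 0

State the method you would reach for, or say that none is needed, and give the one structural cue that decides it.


Best approach: separation of variables — solved for the derivative, the right side splits multiplicatively into a function of each variable alone — divide and integrate each side. Rearranged, this also fits the Bernoulli template directly; separation reads the product structure as given.


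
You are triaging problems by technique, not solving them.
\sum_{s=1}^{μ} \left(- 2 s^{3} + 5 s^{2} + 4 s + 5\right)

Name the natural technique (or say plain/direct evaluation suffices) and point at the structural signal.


Verdict: no special technique — nothing telescopes and nothing is geometric; polynomial terms in s sum term by term.


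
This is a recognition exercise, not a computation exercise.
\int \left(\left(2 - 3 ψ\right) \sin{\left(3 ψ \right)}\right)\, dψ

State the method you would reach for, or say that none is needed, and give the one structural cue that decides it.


Verdict: integration by parts — a polynomial factor 2 - 3 ψ multiplies \sin{\left(3 ψ \right)}; differentiating 2 - 3 ψ lowers its degree while \sin{\left(3 ψ \right)} integrates cleanly, so parts wins.


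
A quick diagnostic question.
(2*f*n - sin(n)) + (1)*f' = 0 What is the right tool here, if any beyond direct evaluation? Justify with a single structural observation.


Verdict: a linear integrating factor — linear in the unknown with genuine forcing: multiply through by the exponential of the integrated coefficient and the left side closes into one derivative.


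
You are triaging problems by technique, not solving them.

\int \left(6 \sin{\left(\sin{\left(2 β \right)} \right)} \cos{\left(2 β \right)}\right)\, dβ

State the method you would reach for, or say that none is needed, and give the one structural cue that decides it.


Diagnosis: u-substitution — collected, the integrand has one factor that is, up to a constant, the derivative of an inner expression the rest depends on — substitute for that inner expression.


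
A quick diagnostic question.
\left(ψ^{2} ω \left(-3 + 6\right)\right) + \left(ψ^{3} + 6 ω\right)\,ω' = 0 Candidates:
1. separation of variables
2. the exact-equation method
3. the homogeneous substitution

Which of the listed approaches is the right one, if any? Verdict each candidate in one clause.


Verdict: the exact-equation method — equality of cross partials is the green light — assemble the potential function term by term.
- separation of variables — the two dependences are entangled, not a clean product of one-variable pieces.
- the exact-equation method — applicable, and directly so.
- the homogeneous substitution: solved for the derivative, the right side changes under joint scaling of the two variables.


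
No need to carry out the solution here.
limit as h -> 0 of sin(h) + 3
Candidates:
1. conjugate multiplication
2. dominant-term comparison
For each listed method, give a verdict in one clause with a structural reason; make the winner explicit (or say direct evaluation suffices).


Technique: no special technique — the expression is continuous at the evaluation point — substitute directly; no indeterminate form appears.
- conjugate multiplication: there are no radicals in tension whose conjugate would simplify matters.
- dominant-term comparison — this is not a rational comparison of growth rates at infinity.


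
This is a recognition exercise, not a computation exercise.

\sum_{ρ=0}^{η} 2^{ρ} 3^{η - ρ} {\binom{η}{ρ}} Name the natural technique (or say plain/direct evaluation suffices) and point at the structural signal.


Diagnosis: the binomial theorem — terms weighting {\binom{η}{ρ}} against matched powers of 2 and 3 reassemble into (2 + 3)^η by the binomial theorem.


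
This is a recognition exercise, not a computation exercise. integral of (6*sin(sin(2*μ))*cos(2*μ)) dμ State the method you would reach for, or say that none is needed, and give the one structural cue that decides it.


Verdict: u-substitution — viewed as a product, the integrand is a composition evaluated at sin(2*μ) times (a constant multiple of) that inner expression's derivative, so u = sin(2*μ) makes it elementary.


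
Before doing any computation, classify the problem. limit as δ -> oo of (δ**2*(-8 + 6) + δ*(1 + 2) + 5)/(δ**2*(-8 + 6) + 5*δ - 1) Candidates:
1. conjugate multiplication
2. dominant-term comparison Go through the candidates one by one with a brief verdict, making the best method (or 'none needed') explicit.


Technique: dominant-term comparison — divide through by the highest power of δ; every lower-order term dies and the dominant terms decide the limit.
- conjugate multiplication: multiplying by a conjugate would not remove any indeterminacy here.
- dominant-term comparison: applicable, and directly so.


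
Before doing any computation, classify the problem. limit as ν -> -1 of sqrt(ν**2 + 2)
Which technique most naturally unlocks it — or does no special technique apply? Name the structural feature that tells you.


Verdict: no special technique — the function is continuous at -1; evaluation is itself the limit, no machinery required.


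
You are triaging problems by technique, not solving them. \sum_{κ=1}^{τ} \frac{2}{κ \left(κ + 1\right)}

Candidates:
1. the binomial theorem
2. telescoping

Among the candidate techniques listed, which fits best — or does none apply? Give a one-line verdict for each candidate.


Diagnosis: telescoping — \frac{2}{κ \left(κ + 1\right)} decomposes into shift-paired simple fractions; the series telescopes to finitely many boundary pieces.
- the binomial theorem — the summand does not match any term pattern of an expanded binomial power.
- telescoping: applies; the problem has the shape this method handles.


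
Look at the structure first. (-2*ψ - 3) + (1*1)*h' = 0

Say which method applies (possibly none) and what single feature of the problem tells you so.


Technique: no special technique — with h absent the equation is not coupled at all: direct integration in ψ.


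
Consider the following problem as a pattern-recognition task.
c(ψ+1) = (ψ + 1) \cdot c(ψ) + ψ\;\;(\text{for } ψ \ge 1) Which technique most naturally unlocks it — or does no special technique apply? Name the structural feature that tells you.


Verdict: a summation factor — first-order, linear, moving coefficient ψ + 1: the discrete analogue of an integrating factor handles it.


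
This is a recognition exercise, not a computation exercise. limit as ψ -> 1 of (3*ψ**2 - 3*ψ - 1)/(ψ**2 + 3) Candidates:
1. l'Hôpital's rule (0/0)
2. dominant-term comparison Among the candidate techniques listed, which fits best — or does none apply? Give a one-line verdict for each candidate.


Technique: no special technique — the expression is continuous at 1 — substitute and evaluate; no indeterminate form appears.
- l'Hôpital's rule (0/0): substituting the point produces a determinate value, not a 0 over 0 clash.
- dominant-term comparison: this limit is not decided by comparing leading-term growth at infinity.


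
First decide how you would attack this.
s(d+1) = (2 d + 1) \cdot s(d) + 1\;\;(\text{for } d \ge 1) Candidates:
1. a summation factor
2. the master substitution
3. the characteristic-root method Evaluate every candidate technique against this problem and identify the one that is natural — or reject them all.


Verdict: a summation factor — the coefficient 2 d + 1 drifts with the index, so no fixed root exists; normalizing by the cumulative product telescopes it.
- a summation factor — yes, a natural case for it.
- the master substitution — the recursive argument is a shift of the index, not a fixed fraction of it.
- the characteristic-root method: the coefficients vary with the index, breaking the constant-coefficient structure the method needs.


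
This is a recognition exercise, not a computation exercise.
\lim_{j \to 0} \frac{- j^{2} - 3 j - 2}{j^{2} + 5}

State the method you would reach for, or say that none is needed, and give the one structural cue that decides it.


Diagnosis: no special technique — the expression is continuous at 0 — substitute and evaluate; no indeterminate form appears.


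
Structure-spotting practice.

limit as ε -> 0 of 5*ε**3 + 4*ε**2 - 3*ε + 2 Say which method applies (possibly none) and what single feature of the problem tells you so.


Best approach: no special technique — no vanishing denominator and no indeterminate clash at the point — evaluation is immediate.


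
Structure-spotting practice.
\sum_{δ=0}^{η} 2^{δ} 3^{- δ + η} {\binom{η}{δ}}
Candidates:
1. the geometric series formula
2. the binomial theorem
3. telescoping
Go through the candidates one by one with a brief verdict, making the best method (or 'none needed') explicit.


Verdict: the binomial theorem — binomial coefficients against complementary powers of 2 and 3: recognize the binomial expansion and resum.
- the geometric series formula: consecutive terms are not related by a fixed multiplier.
- the binomial theorem — a fit — the right tool for this form.
- telescoping — neither a shifted-difference shape nor integer-spaced poles are present.


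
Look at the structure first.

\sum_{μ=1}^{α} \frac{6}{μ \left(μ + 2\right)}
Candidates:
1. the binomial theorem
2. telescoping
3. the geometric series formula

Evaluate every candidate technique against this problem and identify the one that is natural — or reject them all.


Method: telescoping — one partial-fraction pass turns \frac{6}{μ \left(μ + 2\right)} into a shifted difference, and shifted differences telescope.
- the binomial theorem — there is no sum-raised-to-a-power identity hiding in these terms.
- telescoping — yes, a natural case for it.
- the geometric series formula: the term-to-term ratio drifts with the index — the one thing the geometric formula cannot absorb.


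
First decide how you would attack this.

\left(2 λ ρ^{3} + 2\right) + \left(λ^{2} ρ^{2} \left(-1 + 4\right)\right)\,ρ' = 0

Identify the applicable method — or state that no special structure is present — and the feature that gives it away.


Method: the exact-equation method — because the two cross partials coincide, the form is conservative as written — recover its potential in (λ, ρ).


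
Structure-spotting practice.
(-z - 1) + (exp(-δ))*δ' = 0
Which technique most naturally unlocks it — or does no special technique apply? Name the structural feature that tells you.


Technique: separation of variables — separating collects all δ-dependence with the derivative and leaves all z-dependence opposite: variables separate. The cross-partial test also passes here (vacuously, each side single-variable); the potential-function route would work, separation is simply more immediate.


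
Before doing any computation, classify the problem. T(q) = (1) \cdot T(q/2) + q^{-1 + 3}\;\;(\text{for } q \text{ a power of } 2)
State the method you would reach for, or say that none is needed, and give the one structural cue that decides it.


Technique: the master substitution — treat m = log base 2 of q as the new clock: one recursion step advances m by one while q scales by 2.


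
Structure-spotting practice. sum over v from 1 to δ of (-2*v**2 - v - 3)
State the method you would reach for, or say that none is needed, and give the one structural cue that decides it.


Diagnosis: no special technique — recognize the absence of structure: constant-multiple powers of v summed plainly, no special method required.


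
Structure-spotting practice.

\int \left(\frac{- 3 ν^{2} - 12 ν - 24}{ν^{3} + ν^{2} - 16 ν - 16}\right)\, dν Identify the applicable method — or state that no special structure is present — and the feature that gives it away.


Verdict: partial fractions — each factor of ν^{3} + ν^{2} - 16 ν - 16 owns one elementary piece of the integrand — separate them and integrate piecewise.
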